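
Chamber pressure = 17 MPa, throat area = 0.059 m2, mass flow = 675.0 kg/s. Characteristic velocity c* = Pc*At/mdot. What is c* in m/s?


c* = 17e6 * 0.059 / 675.0 = 1486 m/s

1486 m/s


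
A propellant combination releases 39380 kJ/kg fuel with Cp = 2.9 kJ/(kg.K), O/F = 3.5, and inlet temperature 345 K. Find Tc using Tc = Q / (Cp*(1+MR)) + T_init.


Tc = 39380 / (2.9 * (1 + 3.5)) + 345 = 3363 K

3363 K


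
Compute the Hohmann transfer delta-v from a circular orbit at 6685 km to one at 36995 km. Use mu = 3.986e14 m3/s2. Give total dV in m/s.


V1 = sqrt(mu/r1) = 7721.79 m/s
dV1 = V1*(sqrt(2*r2/(r1+r2)) - 1) = 2328.14 m/s
V2 = sqrt(mu/r2) = 3282.44 m/s
dV2 = V2*(1 - sqrt(2*r1/(r1+r2))) = 1466.42 m/s
Total dV = 3795 m/s

3795 m/s


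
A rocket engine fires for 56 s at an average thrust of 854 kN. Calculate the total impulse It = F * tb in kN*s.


It = 854 * 56 = 47824 kN*s

47824 kN*s


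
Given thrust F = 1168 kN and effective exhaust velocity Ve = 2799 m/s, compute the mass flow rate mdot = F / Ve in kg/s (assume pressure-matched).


mdot = F / Ve = 1168000 / 2799 = 417.3 kg/s

417.3 kg/s


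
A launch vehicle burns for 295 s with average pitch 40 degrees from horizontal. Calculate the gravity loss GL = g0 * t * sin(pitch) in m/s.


GL = 9.81 * 295 * sin(40 deg) = 1860 m/s

1860 m/s


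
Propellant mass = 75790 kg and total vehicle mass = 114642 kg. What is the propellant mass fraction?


PMF = 75790 / 114642 = 0.661

0.661


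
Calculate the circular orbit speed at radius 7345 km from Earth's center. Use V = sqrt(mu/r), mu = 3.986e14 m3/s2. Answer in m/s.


V = sqrt(3.986e14 / 7345000) = 7367 m/s

7367 m/s


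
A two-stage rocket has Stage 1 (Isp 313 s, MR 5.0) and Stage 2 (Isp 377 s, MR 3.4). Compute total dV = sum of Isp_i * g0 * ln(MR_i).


dV1 = 313 * 9.81 * ln(5.0) = 4941.8 m/s
dV2 = 377 * 9.81 * ln(3.4) = 4526.0 m/s
Total dV = 4941.8 + 4526.0 = 9467.8 m/s ~ 9468 m/s

9468 m/s


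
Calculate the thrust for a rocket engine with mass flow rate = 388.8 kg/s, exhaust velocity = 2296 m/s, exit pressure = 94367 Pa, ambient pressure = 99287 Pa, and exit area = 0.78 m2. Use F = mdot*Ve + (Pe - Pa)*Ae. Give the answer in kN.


F = 388.8 * 2296 + (94367 - 99287) * 0.78 = 888847.0 N = 888.8 kN

888.8 kN


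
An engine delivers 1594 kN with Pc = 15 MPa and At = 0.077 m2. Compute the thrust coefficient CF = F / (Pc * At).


CF = 1594000 / (15e6 * 0.077) = 1.38

1.38


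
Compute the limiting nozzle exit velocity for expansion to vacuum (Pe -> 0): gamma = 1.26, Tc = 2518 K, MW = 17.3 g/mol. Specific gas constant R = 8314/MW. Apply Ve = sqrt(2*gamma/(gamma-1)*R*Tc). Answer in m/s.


R = 8314 / 17.3 = 480.58 J/(kg.K)
Ve = sqrt(2 * 1.26 / (1.26 - 1) * 480.58 * 2518) = 3425 m/s

3425 m/s


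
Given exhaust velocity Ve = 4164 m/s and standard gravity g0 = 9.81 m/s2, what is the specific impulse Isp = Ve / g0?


Isp = Ve / g0 = 4164 / 9.81 = 424.5 s

424.5 s


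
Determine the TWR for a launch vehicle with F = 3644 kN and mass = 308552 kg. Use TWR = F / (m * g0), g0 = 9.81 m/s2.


TWR = 3644000 / (308552 * 9.81) = 1.2

1.2


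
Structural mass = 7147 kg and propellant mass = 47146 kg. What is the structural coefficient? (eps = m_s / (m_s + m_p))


eps = 7147 / (7147 + 47146) = 0.1316

0.1316


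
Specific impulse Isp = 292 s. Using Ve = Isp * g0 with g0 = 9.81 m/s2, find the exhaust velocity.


Ve = Isp * g0 = 292 * 9.81 = 2864.5 m/s

2864.5 m/s


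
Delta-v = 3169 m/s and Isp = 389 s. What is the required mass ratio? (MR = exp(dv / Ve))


Ve = 389 * 9.81 = 3816.09 m/s
MR = exp(3169 / 3816.09) = 2.294

2.294


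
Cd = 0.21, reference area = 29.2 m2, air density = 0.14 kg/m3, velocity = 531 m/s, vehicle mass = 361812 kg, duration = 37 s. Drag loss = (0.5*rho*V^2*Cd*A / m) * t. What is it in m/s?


D = 0.5 * 0.14 * 531^2 * 0.21 * 29.2 = 121028.94 N
a = 121028.94 / 361812 = 0.3345 m/s2
dV = 0.3345 * 37 = 12.4 m/s

12.4 m/s


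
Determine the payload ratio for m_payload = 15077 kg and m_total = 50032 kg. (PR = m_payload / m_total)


PR = 15077 / 50032 = 0.3013

0.3013


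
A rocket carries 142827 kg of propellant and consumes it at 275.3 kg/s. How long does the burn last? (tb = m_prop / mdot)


tb = 142827 / 275.3 = 518.8 s

518.8 s


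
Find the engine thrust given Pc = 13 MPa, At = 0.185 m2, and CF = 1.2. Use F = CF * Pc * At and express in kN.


F = 1.2 * 13e6 * 0.185 = 2.8860e+06 N = 2886.0 kN

2886.0 kN


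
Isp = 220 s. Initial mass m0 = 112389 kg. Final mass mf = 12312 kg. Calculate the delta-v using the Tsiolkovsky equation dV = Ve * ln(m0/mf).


Ve = 220 * 9.81 = 2158.2 m/s
dV = 2158.2 * ln(112389/12312) = 4773 m/s

4773 m/s


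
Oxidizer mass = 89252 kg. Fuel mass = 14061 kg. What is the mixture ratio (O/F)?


MR = 89252 / 14061 = 6.35

6.35


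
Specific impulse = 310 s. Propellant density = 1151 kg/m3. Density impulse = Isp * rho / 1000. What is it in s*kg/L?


rho*Isp = 310 * 1151 / 1000 = 357 s*kg/L

357 s*kg/L


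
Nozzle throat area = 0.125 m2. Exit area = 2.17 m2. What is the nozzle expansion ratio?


AR = 2.17 / 0.125 = 17.4

17.4


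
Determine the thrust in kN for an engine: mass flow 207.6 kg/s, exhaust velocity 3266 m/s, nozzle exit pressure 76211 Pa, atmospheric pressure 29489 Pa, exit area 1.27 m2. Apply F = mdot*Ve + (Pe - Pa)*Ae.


F = 207.6 * 3266 + (76211 - 29489) * 1.27 = 737359.0 N = 737.4 kN

737.4 kN


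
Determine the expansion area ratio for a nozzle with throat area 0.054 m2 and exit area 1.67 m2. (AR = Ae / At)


AR = 1.67 / 0.054 = 30.9

30.9


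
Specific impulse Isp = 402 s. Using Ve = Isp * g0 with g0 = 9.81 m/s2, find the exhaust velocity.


Ve = Isp * g0 = 402 * 9.81 = 3943.6 m/s

3943.6 m/s


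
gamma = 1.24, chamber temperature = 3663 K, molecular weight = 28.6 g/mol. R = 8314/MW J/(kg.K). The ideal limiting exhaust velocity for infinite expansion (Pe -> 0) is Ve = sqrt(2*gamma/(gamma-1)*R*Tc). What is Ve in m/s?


R = 8314 / 28.6 = 290.7 J/(kg.K)
Ve = sqrt(2 * 1.24 / (1.24 - 1) * 290.7 * 3663) = 3317 m/s

3317 m/s


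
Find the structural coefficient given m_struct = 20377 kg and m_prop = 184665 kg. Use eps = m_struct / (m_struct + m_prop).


eps = 20377 / (20377 + 184665) = 0.0994

0.0994


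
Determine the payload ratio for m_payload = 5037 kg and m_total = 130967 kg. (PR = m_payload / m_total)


PR = 5037 / 130967 = 0.0385

0.0385


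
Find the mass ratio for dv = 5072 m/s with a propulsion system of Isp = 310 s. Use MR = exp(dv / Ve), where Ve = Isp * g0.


Ve = 310 * 9.81 = 3041.1 m/s
MR = exp(5072 / 3041.1) = 5.301

5.301


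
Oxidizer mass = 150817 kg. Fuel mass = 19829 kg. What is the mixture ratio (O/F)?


MR = 150817 / 19829 = 7.61

7.61


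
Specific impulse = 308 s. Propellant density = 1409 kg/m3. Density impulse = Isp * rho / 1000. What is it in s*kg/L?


rho*Isp = 308 * 1409 / 1000 = 434 s*kg/L

434 s*kg/L


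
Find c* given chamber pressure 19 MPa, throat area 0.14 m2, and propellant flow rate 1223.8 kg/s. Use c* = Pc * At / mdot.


c* = 19e6 * 0.14 / 1223.8 = 2174 m/s

2174 m/s


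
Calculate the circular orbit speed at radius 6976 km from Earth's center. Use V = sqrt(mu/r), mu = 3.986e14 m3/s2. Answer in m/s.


V = sqrt(3.986e14 / 6976000) = 7559 m/s

7559 m/s


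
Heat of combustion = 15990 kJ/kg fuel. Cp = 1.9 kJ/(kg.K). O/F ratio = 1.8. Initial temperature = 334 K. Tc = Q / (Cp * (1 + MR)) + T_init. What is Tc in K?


Tc = 15990 / (1.9 * (1 + 1.8)) + 334 = 3340 K

3340 K


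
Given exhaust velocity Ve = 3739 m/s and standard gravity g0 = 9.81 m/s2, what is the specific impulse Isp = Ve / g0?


Isp = Ve / g0 = 3739 / 9.81 = 381.1 s

381.1 s


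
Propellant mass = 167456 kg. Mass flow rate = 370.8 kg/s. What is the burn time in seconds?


tb = 167456 / 370.8 = 451.6 s

451.6 s


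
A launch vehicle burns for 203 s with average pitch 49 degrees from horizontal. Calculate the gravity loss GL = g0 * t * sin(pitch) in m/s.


GL = 9.81 * 203 * sin(49 deg) = 1503 m/s

1503 m/s


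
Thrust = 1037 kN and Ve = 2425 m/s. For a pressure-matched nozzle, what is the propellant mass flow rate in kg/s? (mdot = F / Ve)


mdot = F / Ve = 1037000 / 2425 = 427.6 kg/s

427.6 kg/s


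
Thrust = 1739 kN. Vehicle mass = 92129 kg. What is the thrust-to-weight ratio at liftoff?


TWR = 1739000 / (92129 * 9.81) = 1.92

1.92


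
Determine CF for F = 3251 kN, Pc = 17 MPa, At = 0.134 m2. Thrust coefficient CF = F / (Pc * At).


CF = 3251000 / (17e6 * 0.134) = 1.43

1.43


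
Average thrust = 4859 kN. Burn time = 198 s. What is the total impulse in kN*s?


It = 4859 * 198 = 962082 kN*s

962082 kN*s


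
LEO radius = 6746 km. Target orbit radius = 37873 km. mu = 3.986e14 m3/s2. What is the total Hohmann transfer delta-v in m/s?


V1 = sqrt(mu/r1) = 7686.8 m/s
dV1 = V1*(sqrt(2*r2/(r1+r2)) - 1) = 2328.54 m/s
V2 = sqrt(mu/r2) = 3244.17 m/s
dV2 = V2*(1 - sqrt(2*r1/(r1+r2))) = 1460.22 m/s
Total dV = 3789 m/s

3789 m/s


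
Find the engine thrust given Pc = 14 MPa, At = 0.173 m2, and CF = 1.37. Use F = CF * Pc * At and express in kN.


F = 1.37 * 14e6 * 0.173 = 3.3181e+06 N = 3318.1 kN

3318.1 kN


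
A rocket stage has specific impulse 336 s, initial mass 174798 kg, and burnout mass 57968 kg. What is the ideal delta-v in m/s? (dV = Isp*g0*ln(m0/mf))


Ve = 336 * 9.81 = 3296.16 m/s
dV = 3296.16 * ln(174798/57968) = 3638 m/s

3638 m/s


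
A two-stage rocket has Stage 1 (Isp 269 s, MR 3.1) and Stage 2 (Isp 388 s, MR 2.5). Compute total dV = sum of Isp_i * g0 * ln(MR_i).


dV1 = 269 * 9.81 * ln(3.1) = 2985.6 m/s
dV2 = 388 * 9.81 * ln(2.5) = 3487.7 m/s
Total dV = 2985.6 + 3487.7 = 6473.3 m/s ~ 6473 m/s

6473 m/s


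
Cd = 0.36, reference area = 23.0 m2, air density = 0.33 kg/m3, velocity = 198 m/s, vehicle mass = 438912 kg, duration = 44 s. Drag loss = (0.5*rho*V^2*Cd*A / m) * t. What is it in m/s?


D = 0.5 * 0.33 * 198^2 * 0.36 * 23.0 = 53560.5 N
a = 53560.5 / 438912 = 0.122 m/s2
dV = 0.122 * 44 = 5.4 m/s

5.4 m/s


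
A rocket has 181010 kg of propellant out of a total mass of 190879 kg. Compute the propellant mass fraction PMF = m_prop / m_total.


PMF = 181010 / 190879 = 0.948

0.948


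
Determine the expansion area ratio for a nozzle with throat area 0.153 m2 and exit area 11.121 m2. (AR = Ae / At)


AR = 11.121 / 0.153 = 72.7

72.7


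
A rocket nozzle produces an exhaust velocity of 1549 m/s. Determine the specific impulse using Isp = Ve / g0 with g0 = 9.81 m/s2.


Isp = Ve / g0 = 1549 / 9.81 = 157.9 s

157.9 s


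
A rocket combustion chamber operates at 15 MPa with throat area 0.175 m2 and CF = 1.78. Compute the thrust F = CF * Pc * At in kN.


F = 1.78 * 15e6 * 0.175 = 4.6725e+06 N = 4672.5 kN

4672.5 kN


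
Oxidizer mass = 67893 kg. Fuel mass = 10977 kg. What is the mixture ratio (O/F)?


MR = 67893 / 10977 = 6.19

6.19


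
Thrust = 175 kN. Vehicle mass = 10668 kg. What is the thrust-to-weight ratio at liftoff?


TWR = 175000 / (10668 * 9.81) = 1.67

1.67


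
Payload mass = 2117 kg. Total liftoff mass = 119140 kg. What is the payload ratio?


PR = 2117 / 119140 = 0.0178

0.0178


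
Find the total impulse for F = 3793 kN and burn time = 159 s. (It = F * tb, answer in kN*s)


It = 3793 * 159 = 603087 kN*s

603087 kN*s


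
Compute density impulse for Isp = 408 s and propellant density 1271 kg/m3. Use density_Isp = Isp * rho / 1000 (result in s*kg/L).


rho*Isp = 408 * 1271 / 1000 = 519 s*kg/L

519 s*kg/L


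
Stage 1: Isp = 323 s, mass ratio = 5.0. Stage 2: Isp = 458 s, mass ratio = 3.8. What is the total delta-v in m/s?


dV1 = 323 * 9.81 * ln(5.0) = 5099.7 m/s
dV2 = 458 * 9.81 * ln(3.8) = 5998.1 m/s
Total dV = 5099.7 + 5998.1 = 11097.8 m/s ~ 11098 m/s

11098 m/s


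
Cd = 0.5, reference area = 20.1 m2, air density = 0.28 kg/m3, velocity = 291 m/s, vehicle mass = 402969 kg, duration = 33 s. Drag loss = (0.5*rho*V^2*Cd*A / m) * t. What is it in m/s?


D = 0.5 * 0.28 * 291^2 * 0.5 * 20.1 = 119146.17 N
a = 119146.17 / 402969 = 0.2957 m/s2
dV = 0.2957 * 33 = 9.8 m/s

9.8 m/s


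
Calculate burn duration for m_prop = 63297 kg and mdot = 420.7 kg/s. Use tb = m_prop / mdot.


tb = 63297 / 420.7 = 150.5 s

150.5 s


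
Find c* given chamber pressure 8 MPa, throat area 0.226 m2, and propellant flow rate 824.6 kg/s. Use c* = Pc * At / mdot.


c* = 8e6 * 0.226 / 824.6 = 2193 m/s

2193 m/s


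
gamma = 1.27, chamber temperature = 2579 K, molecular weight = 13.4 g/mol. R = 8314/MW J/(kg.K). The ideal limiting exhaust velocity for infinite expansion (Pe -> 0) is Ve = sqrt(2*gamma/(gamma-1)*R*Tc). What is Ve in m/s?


R = 8314 / 13.4 = 620.45 J/(kg.K)
Ve = sqrt(2 * 1.27 / (1.27 - 1) * 620.45 * 2579) = 3880 m/s

3880 m/s


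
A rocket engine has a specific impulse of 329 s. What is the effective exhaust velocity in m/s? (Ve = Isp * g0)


Ve = Isp * g0 = 329 * 9.81 = 3227.5 m/s

3227.5 m/s


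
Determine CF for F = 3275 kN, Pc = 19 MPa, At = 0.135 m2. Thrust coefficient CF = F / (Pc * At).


CF = 3275000 / (19e6 * 0.135) = 1.28

1.28


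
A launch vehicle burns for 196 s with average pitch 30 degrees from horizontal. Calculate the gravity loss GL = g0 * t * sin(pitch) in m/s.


GL = 9.81 * 196 * sin(30 deg) = 961 m/s

961 m/s


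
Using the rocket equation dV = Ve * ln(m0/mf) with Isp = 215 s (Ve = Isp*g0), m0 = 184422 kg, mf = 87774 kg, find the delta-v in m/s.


Ve = 215 * 9.81 = 2109.15 m/s
dV = 2109.15 * ln(184422/87774) = 1566 m/s

1566 m/s


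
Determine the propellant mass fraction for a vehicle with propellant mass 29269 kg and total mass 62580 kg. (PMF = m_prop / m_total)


PMF = 29269 / 62580 = 0.468

0.468


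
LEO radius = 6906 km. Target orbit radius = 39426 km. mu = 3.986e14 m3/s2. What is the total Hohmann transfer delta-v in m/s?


V1 = sqrt(mu/r1) = 7597.23 m/s
dV1 = V1*(sqrt(2*r2/(r1+r2)) - 1) = 2313.85 m/s
V2 = sqrt(mu/r2) = 3179.64 m/s
dV2 = V2*(1 - sqrt(2*r1/(r1+r2))) = 1443.57 m/s
Total dV = 3757 m/s

3757 m/s


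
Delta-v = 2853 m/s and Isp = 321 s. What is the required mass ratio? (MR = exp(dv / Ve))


Ve = 321 * 9.81 = 3149.01 m/s
MR = exp(2853 / 3149.01) = 2.474

2.474


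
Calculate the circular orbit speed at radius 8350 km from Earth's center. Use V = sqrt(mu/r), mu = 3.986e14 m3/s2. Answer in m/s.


V = sqrt(3.986e14 / 8350000) = 6909 m/s

6909 m/s


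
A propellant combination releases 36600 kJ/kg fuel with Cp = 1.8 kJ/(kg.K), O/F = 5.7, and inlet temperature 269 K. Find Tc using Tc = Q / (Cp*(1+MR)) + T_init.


Tc = 36600 / (1.8 * (1 + 5.7)) + 269 = 3304 K

3304 K


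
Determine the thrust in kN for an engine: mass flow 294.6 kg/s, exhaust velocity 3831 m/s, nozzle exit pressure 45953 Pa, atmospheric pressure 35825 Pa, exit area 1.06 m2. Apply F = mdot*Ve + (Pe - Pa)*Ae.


F = 294.6 * 3831 + (45953 - 35825) * 1.06 = 1.1393e+06 N = 1139.3 kN

1139.3 kN


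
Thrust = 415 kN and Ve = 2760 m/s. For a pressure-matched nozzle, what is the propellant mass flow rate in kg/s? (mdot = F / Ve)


mdot = F / Ve = 415000 / 2760 = 150.4 kg/s

150.4 kg/s


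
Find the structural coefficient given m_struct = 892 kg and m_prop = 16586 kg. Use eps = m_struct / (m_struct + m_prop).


eps = 892 / (892 + 16586) = 0.051

0.051


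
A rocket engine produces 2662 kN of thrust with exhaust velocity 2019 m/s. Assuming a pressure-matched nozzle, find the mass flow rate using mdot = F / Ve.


mdot = F / Ve = 2662000 / 2019 = 1318.5 kg/s

1318.5 kg/s


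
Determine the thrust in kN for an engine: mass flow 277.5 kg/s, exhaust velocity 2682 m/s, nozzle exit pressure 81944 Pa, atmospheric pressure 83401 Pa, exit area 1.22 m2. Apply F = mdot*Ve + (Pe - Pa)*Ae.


F = 277.5 * 2682 + (81944 - 83401) * 1.22 = 742477.0 N = 742.5 kN

742.5 kN


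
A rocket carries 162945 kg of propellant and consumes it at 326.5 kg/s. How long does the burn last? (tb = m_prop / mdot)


tb = 162945 / 326.5 = 499.1 s

499.1 s


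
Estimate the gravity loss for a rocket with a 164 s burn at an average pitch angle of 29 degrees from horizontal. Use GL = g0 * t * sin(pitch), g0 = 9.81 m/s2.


GL = 9.81 * 164 * sin(29 deg) = 780 m/s

780 m/s


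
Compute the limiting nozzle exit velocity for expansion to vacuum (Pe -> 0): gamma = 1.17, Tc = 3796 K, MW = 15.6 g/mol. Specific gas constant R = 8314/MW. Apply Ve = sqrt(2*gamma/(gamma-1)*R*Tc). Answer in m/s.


R = 8314 / 15.6 = 532.95 J/(kg.K)
Ve = sqrt(2 * 1.17 / (1.17 - 1) * 532.95 * 3796) = 5277 m/s

5277 m/s


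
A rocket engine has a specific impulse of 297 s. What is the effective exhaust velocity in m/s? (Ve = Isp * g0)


Ve = Isp * g0 = 297 * 9.81 = 2913.6 m/s

2913.6 m/s


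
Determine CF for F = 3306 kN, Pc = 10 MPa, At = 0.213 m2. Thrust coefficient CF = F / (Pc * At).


CF = 3306000 / (10e6 * 0.213) = 1.55

1.55


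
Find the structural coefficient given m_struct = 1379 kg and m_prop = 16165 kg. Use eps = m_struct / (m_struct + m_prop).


eps = 1379 / (1379 + 16165) = 0.0786

0.0786


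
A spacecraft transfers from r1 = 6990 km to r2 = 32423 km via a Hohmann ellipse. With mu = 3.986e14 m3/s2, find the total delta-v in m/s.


V1 = sqrt(mu/r1) = 7551.44 m/s
dV1 = V1*(sqrt(2*r2/(r1+r2)) - 1) = 2134.72 m/s
V2 = sqrt(mu/r2) = 3506.24 m/s
dV2 = V2*(1 - sqrt(2*r1/(r1+r2))) = 1418.03 m/s
Total dV = 3553 m/s

3553 m/s


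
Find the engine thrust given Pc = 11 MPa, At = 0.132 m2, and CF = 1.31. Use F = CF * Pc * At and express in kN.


F = 1.31 * 11e6 * 0.132 = 1.9021e+06 N = 1902.1 kN

1902.1 kN


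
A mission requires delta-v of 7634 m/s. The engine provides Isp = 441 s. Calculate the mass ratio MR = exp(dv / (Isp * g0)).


Ve = 441 * 9.81 = 4326.21 m/s
MR = exp(7634 / 4326.21) = 5.839

5.839


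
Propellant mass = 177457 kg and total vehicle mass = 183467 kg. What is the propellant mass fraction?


PMF = 177457 / 183467 = 0.967

0.967


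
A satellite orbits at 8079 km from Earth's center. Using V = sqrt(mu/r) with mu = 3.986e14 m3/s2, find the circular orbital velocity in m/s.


V = sqrt(3.986e14 / 8079000) = 7024 m/s

7024 m/s


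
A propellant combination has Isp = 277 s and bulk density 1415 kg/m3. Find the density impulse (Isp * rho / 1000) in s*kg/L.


rho*Isp = 277 * 1415 / 1000 = 392 s*kg/L

392 s*kg/L


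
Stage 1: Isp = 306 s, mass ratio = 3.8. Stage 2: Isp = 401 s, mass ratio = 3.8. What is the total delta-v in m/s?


dV1 = 306 * 9.81 * ln(3.8) = 4007.5 m/s
dV2 = 401 * 9.81 * ln(3.8) = 5251.6 m/s
Total dV = 4007.5 + 5251.6 = 9259.1 m/s ~ 9259 m/s

9259 m/s


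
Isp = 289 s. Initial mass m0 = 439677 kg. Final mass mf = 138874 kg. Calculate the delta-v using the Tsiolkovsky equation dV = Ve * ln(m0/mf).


Ve = 289 * 9.81 = 2835.09 m/s
dV = 2835.09 * ln(439677/138874) = 3267 m/s

3267 m/s


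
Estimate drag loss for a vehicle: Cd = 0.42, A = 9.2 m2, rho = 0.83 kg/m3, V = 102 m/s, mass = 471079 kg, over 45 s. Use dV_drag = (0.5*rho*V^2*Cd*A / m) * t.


D = 0.5 * 0.83 * 102^2 * 0.42 * 9.2 = 16683.44 N
a = 16683.44 / 471079 = 0.0354 m/s2
dV = 0.0354 * 45 = 1.6 m/s

1.6 m/s


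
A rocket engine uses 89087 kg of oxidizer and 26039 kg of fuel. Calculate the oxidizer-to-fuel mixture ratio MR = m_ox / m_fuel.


MR = 89087 / 26039 = 3.42

3.42


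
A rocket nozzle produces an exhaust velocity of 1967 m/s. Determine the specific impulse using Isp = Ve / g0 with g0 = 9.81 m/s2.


Isp = Ve / g0 = 1967 / 9.81 = 200.5 s

200.5 s


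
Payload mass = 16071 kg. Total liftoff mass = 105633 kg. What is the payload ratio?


PR = 16071 / 105633 = 0.1521

0.1521


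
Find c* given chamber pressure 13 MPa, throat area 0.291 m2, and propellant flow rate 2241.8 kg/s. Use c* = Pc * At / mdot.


c* = 13e6 * 0.291 / 2241.8 = 1687 m/s

1687 m/s


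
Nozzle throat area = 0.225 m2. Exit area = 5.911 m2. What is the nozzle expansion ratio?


AR = 5.911 / 0.225 = 26.3

26.3


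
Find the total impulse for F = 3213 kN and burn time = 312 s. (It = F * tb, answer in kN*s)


It = 3213 * 312 = 1002456 kN*s

1002456 kN*s


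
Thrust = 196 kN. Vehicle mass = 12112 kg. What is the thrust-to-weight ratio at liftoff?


TWR = 196000 / (12112 * 9.81) = 1.65

1.65


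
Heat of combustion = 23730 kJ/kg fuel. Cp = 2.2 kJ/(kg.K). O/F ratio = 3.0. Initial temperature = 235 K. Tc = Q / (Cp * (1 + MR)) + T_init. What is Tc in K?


Tc = 23730 / (2.2 * (1 + 3.0)) + 235 = 2932 K

2932 K


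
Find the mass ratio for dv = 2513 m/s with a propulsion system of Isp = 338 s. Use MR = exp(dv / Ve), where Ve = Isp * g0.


Ve = 338 * 9.81 = 3315.78 m/s
MR = exp(2513 / 3315.78) = 2.134

2.134


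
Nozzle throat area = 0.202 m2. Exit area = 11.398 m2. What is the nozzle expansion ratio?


AR = 11.398 / 0.202 = 56.4

56.4


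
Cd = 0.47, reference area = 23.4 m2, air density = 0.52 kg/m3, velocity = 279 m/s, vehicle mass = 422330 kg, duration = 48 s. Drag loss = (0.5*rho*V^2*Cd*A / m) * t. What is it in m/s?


D = 0.5 * 0.52 * 279^2 * 0.47 * 23.4 = 222584.78 N
a = 222584.78 / 422330 = 0.527 m/s2
dV = 0.527 * 48 = 25.3 m/s

25.3 m/s


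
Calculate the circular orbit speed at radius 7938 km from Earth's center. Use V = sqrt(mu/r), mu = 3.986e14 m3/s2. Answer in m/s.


V = sqrt(3.986e14 / 7938000) = 7086 m/s

7086 m/s


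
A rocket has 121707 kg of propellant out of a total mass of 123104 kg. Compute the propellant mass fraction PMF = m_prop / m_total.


PMF = 121707 / 123104 = 0.989

0.989


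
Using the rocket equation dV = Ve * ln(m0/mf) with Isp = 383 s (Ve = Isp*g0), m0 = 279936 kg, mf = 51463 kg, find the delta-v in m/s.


Ve = 383 * 9.81 = 3757.23 m/s
dV = 3757.23 * ln(279936/51463) = 6364 m/s

6364 m/s


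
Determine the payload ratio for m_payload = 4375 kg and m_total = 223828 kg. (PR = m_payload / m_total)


PR = 4375 / 223828 = 0.0195

0.0195


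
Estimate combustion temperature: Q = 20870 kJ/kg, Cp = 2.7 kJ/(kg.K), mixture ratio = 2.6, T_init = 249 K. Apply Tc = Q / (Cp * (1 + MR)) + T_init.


Tc = 20870 / (2.7 * (1 + 2.6)) + 249 = 2396 K

2396 K


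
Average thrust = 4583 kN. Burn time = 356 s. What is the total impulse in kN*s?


It = 4583 * 356 = 1631548 kN*s

1631548 kN*s


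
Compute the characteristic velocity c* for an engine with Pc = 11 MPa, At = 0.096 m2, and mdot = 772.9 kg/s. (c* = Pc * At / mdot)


c* = 11e6 * 0.096 / 772.9 = 1366 m/s

1366 m/s


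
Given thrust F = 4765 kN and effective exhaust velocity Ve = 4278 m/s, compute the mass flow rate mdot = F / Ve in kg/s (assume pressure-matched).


mdot = F / Ve = 4765000 / 4278 = 1113.8 kg/s

1113.8 kg/s


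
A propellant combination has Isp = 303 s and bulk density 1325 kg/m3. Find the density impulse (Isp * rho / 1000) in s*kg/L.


rho*Isp = 303 * 1325 / 1000 = 401 s*kg/L

401 s*kg/L


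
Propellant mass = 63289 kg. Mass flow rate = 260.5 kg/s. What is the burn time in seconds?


tb = 63289 / 260.5 = 243.0 s

243.0 s


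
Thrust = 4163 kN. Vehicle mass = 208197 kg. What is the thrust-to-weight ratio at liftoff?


TWR = 4163000 / (208197 * 9.81) = 2.04

2.04


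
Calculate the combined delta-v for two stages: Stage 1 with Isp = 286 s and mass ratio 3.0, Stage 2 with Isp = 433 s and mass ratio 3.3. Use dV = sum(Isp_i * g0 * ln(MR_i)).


dV1 = 286 * 9.81 * ln(3.0) = 3082.3 m/s
dV2 = 433 * 9.81 * ln(3.3) = 5071.5 m/s
Total dV = 3082.3 + 5071.5 = 8153.8 m/s ~ 8154 m/s

8154 m/s


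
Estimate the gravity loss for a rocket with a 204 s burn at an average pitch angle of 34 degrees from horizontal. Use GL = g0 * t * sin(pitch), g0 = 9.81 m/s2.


GL = 9.81 * 204 * sin(34 deg) = 1119 m/s

1119 m/s


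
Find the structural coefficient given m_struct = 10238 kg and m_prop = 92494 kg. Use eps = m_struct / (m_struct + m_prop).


eps = 10238 / (10238 + 92494) = 0.0997

0.0997


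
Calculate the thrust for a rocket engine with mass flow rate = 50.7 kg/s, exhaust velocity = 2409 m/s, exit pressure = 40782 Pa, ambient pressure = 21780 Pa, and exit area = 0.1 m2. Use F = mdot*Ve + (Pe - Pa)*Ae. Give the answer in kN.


F = 50.7 * 2409 + (40782 - 21780) * 0.1 = 124036.0 N = 124.0 kN

124.0 kN


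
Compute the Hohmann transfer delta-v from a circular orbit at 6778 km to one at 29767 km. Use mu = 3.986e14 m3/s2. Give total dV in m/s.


V1 = sqrt(mu/r1) = 7668.63 m/s
dV1 = V1*(sqrt(2*r2/(r1+r2)) - 1) = 2119.2 m/s
V2 = sqrt(mu/r2) = 3659.33 m/s
dV2 = V2*(1 - sqrt(2*r1/(r1+r2))) = 1430.62 m/s
Total dV = 3550 m/s

3550 m/s


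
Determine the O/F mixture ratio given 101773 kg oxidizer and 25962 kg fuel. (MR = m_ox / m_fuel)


MR = 101773 / 25962 = 3.92

3.92


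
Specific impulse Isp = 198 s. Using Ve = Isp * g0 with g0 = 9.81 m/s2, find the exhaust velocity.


Ve = Isp * g0 = 198 * 9.81 = 1942.4 m/s

1942.4 m/s


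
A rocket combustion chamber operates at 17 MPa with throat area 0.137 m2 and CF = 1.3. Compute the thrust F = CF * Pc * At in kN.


F = 1.3 * 17e6 * 0.137 = 3.0277e+06 N = 3027.7 kN

3027.7 kN


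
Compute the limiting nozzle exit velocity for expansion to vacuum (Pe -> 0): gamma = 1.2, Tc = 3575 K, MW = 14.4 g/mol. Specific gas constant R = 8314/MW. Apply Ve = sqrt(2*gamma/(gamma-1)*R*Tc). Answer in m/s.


R = 8314 / 14.4 = 577.36 J/(kg.K)
Ve = sqrt(2 * 1.2 / (1.2 - 1) * 577.36 * 3575) = 4977 m/s

4977 m/s


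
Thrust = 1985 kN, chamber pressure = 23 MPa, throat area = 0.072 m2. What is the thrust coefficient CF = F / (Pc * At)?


CF = 1985000 / (23e6 * 0.072) = 1.2

1.2


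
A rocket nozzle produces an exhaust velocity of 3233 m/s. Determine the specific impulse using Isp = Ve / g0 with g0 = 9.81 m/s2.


Isp = Ve / g0 = 3233 / 9.81 = 329.6 s

329.6 s


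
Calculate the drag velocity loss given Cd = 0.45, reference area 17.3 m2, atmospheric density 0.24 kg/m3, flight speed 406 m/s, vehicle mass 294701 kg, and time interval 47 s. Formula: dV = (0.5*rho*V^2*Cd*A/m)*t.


D = 0.5 * 0.24 * 406^2 * 0.45 * 17.3 = 153989.79 N
a = 153989.79 / 294701 = 0.5225 m/s2
dV = 0.5225 * 47 = 24.6 m/s

24.6 m/s


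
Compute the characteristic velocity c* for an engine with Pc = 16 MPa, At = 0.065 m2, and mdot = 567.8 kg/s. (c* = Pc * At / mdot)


c* = 16e6 * 0.065 / 567.8 = 1832 m/s

1832 m/s


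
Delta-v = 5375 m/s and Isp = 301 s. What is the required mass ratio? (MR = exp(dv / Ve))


Ve = 301 * 9.81 = 2952.81 m/s
MR = exp(5375 / 2952.81) = 6.174

6.174


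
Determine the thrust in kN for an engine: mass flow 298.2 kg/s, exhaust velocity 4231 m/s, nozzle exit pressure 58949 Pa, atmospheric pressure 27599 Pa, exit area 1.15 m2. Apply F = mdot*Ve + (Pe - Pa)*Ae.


F = 298.2 * 4231 + (58949 - 27599) * 1.15 = 1.2977e+06 N = 1297.7 kN

1297.7 kN


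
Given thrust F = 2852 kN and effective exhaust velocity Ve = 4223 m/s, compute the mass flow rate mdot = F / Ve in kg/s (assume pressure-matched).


mdot = F / Ve = 2852000 / 4223 = 675.3 kg/s

675.3 kg/s


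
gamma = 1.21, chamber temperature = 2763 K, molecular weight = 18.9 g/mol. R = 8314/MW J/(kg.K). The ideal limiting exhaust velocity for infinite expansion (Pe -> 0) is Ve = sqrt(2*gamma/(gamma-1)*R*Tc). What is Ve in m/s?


R = 8314 / 18.9 = 439.89 J/(kg.K)
Ve = sqrt(2 * 1.21 / (1.21 - 1) * 439.89 * 2763) = 3743 m/s

3743 m/s


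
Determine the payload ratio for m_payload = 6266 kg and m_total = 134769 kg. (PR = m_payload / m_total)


PR = 6266 / 134769 = 0.0465

0.0465


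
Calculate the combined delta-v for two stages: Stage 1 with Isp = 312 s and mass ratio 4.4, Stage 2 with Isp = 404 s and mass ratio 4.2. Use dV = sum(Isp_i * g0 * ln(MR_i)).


dV1 = 312 * 9.81 * ln(4.4) = 4534.8 m/s
dV2 = 404 * 9.81 * ln(4.2) = 5687.6 m/s
Total dV = 4534.8 + 5687.6 = 10222.4 m/s ~ 10222 m/s

10222 m/s


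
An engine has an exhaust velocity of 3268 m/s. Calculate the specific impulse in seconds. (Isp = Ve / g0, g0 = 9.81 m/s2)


Isp = Ve / g0 = 3268 / 9.81 = 333.1 s

333.1 s


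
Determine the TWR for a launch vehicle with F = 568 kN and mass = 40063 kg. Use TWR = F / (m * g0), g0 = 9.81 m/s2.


TWR = 568000 / (40063 * 9.81) = 1.45

1.45


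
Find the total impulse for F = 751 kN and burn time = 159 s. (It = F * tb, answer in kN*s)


It = 751 * 159 = 119409 kN*s

119409 kN*s


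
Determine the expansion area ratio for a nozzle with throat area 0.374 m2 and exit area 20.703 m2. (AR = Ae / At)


AR = 20.703 / 0.374 = 55.4

55.4


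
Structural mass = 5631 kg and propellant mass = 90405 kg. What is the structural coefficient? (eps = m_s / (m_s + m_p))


eps = 5631 / (5631 + 90405) = 0.0586

0.0586


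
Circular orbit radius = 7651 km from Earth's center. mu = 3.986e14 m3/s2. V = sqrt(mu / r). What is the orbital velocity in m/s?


V = sqrt(3.986e14 / 7651000) = 7218 m/s

7218 m/s


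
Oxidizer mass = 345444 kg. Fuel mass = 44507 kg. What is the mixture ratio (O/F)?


MR = 345444 / 44507 = 7.76

7.76


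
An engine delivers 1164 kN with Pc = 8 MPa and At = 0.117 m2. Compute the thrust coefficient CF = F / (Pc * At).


CF = 1164000 / (8e6 * 0.117) = 1.24

1.24


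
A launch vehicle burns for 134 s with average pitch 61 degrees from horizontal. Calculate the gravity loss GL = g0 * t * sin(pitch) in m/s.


GL = 9.81 * 134 * sin(61 deg) = 1150 m/s

1150 m/s


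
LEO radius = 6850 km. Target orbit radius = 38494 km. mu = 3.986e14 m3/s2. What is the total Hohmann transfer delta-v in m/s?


V1 = sqrt(mu/r1) = 7628.22 m/s
dV1 = V1*(sqrt(2*r2/(r1+r2)) - 1) = 2311.52 m/s
V2 = sqrt(mu/r2) = 3217.9 m/s
dV2 = V2*(1 - sqrt(2*r1/(r1+r2))) = 1449.12 m/s
Total dV = 3761 m/s

3761 m/s


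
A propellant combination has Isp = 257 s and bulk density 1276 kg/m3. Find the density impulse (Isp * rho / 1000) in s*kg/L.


rho*Isp = 257 * 1276 / 1000 = 328 s*kg/L

328 s*kg/L


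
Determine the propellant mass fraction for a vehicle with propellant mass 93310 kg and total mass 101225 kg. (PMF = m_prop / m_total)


PMF = 93310 / 101225 = 0.922

0.922


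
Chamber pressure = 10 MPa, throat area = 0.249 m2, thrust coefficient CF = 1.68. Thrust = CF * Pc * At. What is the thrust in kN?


F = 1.68 * 10e6 * 0.249 = 4.1832e+06 N = 4183.2 kN

4183.2 kN


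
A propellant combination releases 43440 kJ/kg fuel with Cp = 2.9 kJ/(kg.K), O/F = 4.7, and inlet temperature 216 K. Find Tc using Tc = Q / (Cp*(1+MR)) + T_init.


Tc = 43440 / (2.9 * (1 + 4.7)) + 216 = 2844 K

2844 K


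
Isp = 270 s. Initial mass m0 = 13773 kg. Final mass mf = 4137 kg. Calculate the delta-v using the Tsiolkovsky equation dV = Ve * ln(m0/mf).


Ve = 270 * 9.81 = 2648.7 m/s
dV = 2648.7 * ln(13773/4137) = 3186 m/s

3186 m/s


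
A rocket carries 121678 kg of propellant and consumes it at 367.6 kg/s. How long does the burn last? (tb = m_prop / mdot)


tb = 121678 / 367.6 = 331.0 s

331.0 s


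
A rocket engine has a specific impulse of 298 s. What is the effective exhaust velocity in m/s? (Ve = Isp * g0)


Ve = Isp * g0 = 298 * 9.81 = 2923.4 m/s

2923.4 m/s


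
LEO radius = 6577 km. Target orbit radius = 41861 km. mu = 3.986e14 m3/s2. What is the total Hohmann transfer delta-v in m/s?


V1 = sqrt(mu/r1) = 7784.93 m/s
dV1 = V1*(sqrt(2*r2/(r1+r2)) - 1) = 2449.92 m/s
V2 = sqrt(mu/r2) = 3085.77 m/s
dV2 = V2*(1 - sqrt(2*r1/(r1+r2))) = 1477.72 m/s
Total dV = 3928 m/s

3928 m/s


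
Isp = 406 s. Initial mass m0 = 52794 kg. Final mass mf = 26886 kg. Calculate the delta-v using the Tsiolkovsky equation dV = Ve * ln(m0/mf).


Ve = 406 * 9.81 = 3982.86 m/s
dV = 3982.86 * ln(52794/26886) = 2688 m/s

2688 m/s


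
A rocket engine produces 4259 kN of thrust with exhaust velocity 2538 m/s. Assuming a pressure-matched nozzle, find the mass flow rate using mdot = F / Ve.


mdot = F / Ve = 4259000 / 2538 = 1678.1 kg/s

1678.1 kg/s


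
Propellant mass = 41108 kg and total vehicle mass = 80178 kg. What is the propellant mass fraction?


PMF = 41108 / 80178 = 0.513

0.513


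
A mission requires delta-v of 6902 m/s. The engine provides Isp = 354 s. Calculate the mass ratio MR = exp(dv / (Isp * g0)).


Ve = 354 * 9.81 = 3472.74 m/s
MR = exp(6902 / 3472.74) = 7.297

7.297


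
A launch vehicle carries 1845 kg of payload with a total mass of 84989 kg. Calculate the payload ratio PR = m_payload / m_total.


PR = 1845 / 84989 = 0.0217

0.0217


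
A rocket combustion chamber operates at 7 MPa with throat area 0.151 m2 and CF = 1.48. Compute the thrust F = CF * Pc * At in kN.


F = 1.48 * 7e6 * 0.151 = 1.5644e+06 N = 1564.4 kN

1564.4 kN


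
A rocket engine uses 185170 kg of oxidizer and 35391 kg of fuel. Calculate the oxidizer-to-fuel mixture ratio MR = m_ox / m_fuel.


MR = 185170 / 35391 = 5.23

5.23


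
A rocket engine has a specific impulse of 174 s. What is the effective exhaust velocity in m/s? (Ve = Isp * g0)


Ve = Isp * g0 = 174 * 9.81 = 1706.9 m/s

1706.9 m/s


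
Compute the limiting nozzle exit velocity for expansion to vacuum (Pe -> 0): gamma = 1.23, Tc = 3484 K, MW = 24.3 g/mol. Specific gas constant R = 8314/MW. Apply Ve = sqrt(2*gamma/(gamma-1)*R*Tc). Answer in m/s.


R = 8314 / 24.3 = 342.14 J/(kg.K)
Ve = sqrt(2 * 1.23 / (1.23 - 1) * 342.14 * 3484) = 3571 m/s

3571 m/s


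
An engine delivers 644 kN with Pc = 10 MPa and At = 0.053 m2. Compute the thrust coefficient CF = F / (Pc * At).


CF = 644000 / (10e6 * 0.053) = 1.22

1.22


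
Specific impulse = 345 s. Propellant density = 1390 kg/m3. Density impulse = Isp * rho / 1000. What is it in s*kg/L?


rho*Isp = 345 * 1390 / 1000 = 480 s*kg/L

480 s*kg/L


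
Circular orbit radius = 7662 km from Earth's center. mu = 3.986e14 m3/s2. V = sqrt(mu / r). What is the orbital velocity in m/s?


V = sqrt(3.986e14 / 7662000) = 7213 m/s

7213 m/s


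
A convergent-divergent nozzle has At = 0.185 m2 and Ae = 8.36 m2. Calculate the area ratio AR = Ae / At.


AR = 8.36 / 0.185 = 45.2

45.2


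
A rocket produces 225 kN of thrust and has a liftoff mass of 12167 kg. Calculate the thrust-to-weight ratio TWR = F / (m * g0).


TWR = 225000 / (12167 * 9.81) = 1.89

1.89


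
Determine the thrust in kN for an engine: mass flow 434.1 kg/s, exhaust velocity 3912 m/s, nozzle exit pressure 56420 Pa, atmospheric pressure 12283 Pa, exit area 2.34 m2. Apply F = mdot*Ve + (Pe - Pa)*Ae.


F = 434.1 * 3912 + (56420 - 12283) * 2.34 = 1.8015e+06 N = 1801.5 kN

1801.5 kN


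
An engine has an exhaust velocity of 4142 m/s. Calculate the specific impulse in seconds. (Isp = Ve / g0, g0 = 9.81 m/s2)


Isp = Ve / g0 = 4142 / 9.81 = 422.2 s

422.2 s


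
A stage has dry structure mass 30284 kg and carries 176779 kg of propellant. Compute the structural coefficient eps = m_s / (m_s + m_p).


eps = 30284 / (30284 + 176779) = 0.1463

0.1463


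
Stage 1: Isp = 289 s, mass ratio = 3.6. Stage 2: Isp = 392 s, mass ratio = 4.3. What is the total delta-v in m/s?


dV1 = 289 * 9.81 * ln(3.6) = 3631.6 m/s
dV2 = 392 * 9.81 * ln(4.3) = 5609.1 m/s
Total dV = 3631.6 + 5609.1 = 9240.7 m/s ~ 9241 m/s

9241 m/s


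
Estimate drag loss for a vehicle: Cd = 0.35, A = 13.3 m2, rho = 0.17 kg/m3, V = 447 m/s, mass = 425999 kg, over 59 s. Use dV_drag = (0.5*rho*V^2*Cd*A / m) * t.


D = 0.5 * 0.17 * 447^2 * 0.35 * 13.3 = 79059.43 N
a = 79059.43 / 425999 = 0.1856 m/s2
dV = 0.1856 * 59 = 10.9 m/s

10.9 m/s


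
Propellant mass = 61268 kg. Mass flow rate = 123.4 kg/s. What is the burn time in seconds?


tb = 61268 / 123.4 = 496.5 s

496.5 s


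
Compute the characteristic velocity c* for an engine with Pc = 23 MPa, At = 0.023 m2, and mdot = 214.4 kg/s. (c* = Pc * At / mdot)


c* = 23e6 * 0.023 / 214.4 = 2467 m/s

2467 m/s


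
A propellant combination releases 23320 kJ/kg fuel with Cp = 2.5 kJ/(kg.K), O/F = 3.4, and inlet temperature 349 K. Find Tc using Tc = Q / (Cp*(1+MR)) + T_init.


Tc = 23320 / (2.5 * (1 + 3.4)) + 349 = 2469 K

2469 K


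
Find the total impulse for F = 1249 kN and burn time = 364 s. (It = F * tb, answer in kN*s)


It = 1249 * 364 = 454636 kN*s

454636 kN*s


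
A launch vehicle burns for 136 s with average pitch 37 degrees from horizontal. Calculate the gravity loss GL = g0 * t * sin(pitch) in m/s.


GL = 9.81 * 136 * sin(37 deg) = 803 m/s

803 m/s


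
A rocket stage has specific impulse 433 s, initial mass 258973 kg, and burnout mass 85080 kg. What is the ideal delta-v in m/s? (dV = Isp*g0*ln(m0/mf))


Ve = 433 * 9.81 = 4247.73 m/s
dV = 4247.73 * ln(258973/85080) = 4728 m/s

4728 m/s


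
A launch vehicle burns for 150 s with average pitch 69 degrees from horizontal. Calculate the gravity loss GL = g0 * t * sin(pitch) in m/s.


GL = 9.81 * 150 * sin(69 deg) = 1374 m/s

1374 m/s


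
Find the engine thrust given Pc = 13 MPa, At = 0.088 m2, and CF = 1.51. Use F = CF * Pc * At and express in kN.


F = 1.51 * 13e6 * 0.088 = 1.7274e+06 N = 1727.4 kN

1727.4 kN


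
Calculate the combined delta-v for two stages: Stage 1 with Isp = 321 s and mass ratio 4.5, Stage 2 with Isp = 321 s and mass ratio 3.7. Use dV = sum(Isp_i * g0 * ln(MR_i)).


dV1 = 321 * 9.81 * ln(4.5) = 4736.4 m/s
dV2 = 321 * 9.81 * ln(3.7) = 4120.0 m/s
Total dV = 4736.4 + 4120.0 = 8856.4 m/s ~ 8856 m/s

8856 m/s


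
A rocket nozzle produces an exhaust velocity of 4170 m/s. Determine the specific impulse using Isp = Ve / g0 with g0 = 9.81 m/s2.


Isp = Ve / g0 = 4170 / 9.81 = 425.1 s

425.1 s


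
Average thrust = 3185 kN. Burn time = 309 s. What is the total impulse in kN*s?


It = 3185 * 309 = 984165 kN*s

984165 kN*s


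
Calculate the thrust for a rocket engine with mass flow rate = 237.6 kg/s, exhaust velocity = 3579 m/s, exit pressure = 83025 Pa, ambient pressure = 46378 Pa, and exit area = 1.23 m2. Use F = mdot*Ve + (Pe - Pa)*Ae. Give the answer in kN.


F = 237.6 * 3579 + (83025 - 46378) * 1.23 = 895446.0 N = 895.4 kN

895.4 kN


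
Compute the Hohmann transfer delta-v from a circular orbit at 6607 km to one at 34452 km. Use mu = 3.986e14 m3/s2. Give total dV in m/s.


V1 = sqrt(mu/r1) = 7767.24 m/s
dV1 = V1*(sqrt(2*r2/(r1+r2)) - 1) = 2294.77 m/s
V2 = sqrt(mu/r2) = 3401.43 m/s
dV2 = V2*(1 - sqrt(2*r1/(r1+r2))) = 1471.8 m/s
Total dV = 3767 m/s

3767 m/s


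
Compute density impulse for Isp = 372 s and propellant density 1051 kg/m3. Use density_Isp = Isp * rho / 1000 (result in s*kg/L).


rho*Isp = 372 * 1051 / 1000 = 391 s*kg/L

391 s*kg/L


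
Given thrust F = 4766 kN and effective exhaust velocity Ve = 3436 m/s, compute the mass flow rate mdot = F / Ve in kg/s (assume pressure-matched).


mdot = F / Ve = 4766000 / 3436 = 1387.1 kg/s

1387.1 kg/s


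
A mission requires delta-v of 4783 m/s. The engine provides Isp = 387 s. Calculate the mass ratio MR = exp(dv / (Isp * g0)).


Ve = 387 * 9.81 = 3796.47 m/s
MR = exp(4783 / 3796.47) = 3.525

3.525


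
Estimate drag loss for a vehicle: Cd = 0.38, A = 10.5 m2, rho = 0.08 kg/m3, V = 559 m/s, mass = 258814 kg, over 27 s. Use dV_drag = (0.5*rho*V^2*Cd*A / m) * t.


D = 0.5 * 0.08 * 559^2 * 0.38 * 10.5 = 49871.97 N
a = 49871.97 / 258814 = 0.1927 m/s2
dV = 0.1927 * 27 = 5.2 m/s

5.2 m/s


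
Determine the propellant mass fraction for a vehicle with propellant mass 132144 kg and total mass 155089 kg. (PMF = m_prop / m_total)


PMF = 132144 / 155089 = 0.852

0.852


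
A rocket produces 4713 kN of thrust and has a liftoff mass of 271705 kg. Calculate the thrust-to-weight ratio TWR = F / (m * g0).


TWR = 4713000 / (271705 * 9.81) = 1.77

1.77


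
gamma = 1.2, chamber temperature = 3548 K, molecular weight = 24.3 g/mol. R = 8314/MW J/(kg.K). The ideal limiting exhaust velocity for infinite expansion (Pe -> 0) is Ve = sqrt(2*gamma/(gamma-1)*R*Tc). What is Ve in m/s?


R = 8314 / 24.3 = 342.14 J/(kg.K)
Ve = sqrt(2 * 1.2 / (1.2 - 1) * 342.14 * 3548) = 3817 m/s

3817 m/s
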